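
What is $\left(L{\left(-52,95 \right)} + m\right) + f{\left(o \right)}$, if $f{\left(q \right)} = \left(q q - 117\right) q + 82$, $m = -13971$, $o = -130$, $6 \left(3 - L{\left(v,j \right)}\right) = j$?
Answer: $- \frac{13174151}{6} \approx -2.1957 \cdot 10^{6}$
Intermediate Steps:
$L{\left(v,j \right)} = 3 - \frac{j}{6}$
$f{\left(q \right)} = 82 + q \left(-117 + q^{2}\right)$ ($f{\left(q \right)} = \left(q^{2} - 117\right) q + 82 = \left(-117 + q^{2}\right) q + 82 = q \left(-117 + q^{2}\right) + 82 = 82 + q \left(-117 + q^{2}\right)$)
$\left(L{\left(-52,95 \right)} + m\right) + f{\left(o \right)} = \left(\left(3 - \frac{95}{6}\right) - 13971\right) + \left(82 + \left(-130\right)^{3} - -15210\right) = \left(\left(3 - \frac{95}{6}\right) - 13971\right) + \left(82 - 2197000 + 15210\right) = \left(- \frac{77}{6} - 13971\right) - 2181708 = - \frac{83903}{6} - 2181708 = - \frac{13174151}{6}$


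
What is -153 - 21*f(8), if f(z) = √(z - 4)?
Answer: -195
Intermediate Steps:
f(z) = √(-4 + z)
-153 - 21*f(8) = -153 - 21*√(-4 + 8) = -153 - 21*√4 = -153 - 21*2 = -153 - 42 = -195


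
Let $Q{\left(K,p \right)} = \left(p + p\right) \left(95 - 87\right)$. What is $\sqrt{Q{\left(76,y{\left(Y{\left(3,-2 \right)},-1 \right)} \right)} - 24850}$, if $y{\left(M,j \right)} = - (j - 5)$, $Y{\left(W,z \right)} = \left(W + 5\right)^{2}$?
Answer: $i \sqrt{24754} \approx 157.33 i$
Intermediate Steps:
$Y{\left(W,z \right)} = \left(5 + W\right)^{2}$
$y{\left(M,j \right)} = 5 - j$ ($y{\left(M,j \right)} = - (-5 + j) = 5 - j$)
$Q{\left(K,p \right)} = 16 p$ ($Q{\left(K,p \right)} = 2 p 8 = 16 p$)
$\sqrt{Q{\left(76,y{\left(Y{\left(3,-2 \right)},-1 \right)} \right)} - 24850} = \sqrt{16 \left(5 - -1\right) - 24850} = \sqrt{16 \left(5 + 1\right) - 24850} = \sqrt{16 \cdot 6 - 24850} = \sqrt{96 - 24850} = \sqrt{-24754} = i \sqrt{24754}$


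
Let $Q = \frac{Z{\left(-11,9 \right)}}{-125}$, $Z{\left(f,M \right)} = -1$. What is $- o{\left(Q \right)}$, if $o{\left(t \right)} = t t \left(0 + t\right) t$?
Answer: $- \frac{1}{244140625} \approx -4.096 \cdot 10^{-9}$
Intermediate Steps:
$Q = \frac{1}{125}$ ($Q = - \frac{1}{-125} = \left(-1\right) \left(- \frac{1}{125}\right) = \frac{1}{125} \approx 0.008$)
$o{\left(t \right)} = t^{4}$ ($o{\left(t \right)} = t^{2} t t = t^{3} t = t^{4}$)
$- o{\left(Q \right)} = - \frac{1}{244140625}$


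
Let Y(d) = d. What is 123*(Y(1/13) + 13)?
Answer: 20910/13 ≈ 1608.5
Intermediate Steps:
123*(Y(1/13) + 13) = 123*(1/13 + 13) = 123*(170/13) = 20910/13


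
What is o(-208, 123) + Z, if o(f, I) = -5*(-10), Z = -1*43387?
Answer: -43337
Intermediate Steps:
Z = -43387
o(f, I) = 50
o(-208, 123) + Z = 50 - 43387 = -43337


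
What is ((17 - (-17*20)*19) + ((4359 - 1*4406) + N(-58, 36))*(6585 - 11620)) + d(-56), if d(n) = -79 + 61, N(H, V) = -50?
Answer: 494854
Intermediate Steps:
d(n) = -18
((17 - (-17*20)*19) + ((4359 - 1*4406) + N(-58, 36))*(6585 - 11620)) + d(-56) = ((17 - (-17*20)*19) + ((4359 - 1*4406) - 50)*(6585 - 11620)) - 18 = ((17 - (-340)*19) + ((4359 - 4406) - 50)*(-5035)) - 18 = ((17 - 1*(-6460)) + (-47 - 50)*(-5035)) - 18 = ((17 + 6460) - 97*(-5035)) - 18 = (6477 + 488395) - 18 = 494872 - 18 = 494854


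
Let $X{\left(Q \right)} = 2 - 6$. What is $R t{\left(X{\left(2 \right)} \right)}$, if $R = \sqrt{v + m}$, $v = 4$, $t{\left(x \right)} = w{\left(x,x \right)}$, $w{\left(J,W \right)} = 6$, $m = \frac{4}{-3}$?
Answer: $4 \sqrt{6} \approx 9.798$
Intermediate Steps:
$m = - \frac{4}{3}$ ($m = 4 \left(- \frac{1}{3}\right) = - \frac{4}{3} \approx -1.3333$)
$X{\left(Q \right)} = -4$ ($X{\left(Q \right)} = 2 - 6 = -4$)
$t{\left(x \right)} = 6$
$R = \frac{2 \sqrt{6}}{3}$ ($R = \sqrt{4 - \frac{4}{3}} = \sqrt{\frac{8}{3}} = \frac{2 \sqrt{6}}{3} \approx 1.633$)
$R t{\left(X{\left(2 \right)} \right)} = \frac{2 \sqrt{6}}{3} \cdot 6 = 4 \sqrt{6}$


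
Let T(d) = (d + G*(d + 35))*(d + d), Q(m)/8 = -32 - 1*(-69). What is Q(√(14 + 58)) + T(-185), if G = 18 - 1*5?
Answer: 790246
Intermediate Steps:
G = 13 (G = 18 - 5 = 13)
Q(m) = 296 (Q(m) = 8*(-32 - 1*(-69)) = 8*(-32 + 69) = 8*37 = 296)
T(d) = 2*d*(455 + 14*d) (T(d) = (d + 13*(d + 35))*(d + d) = (d + 13*(35 + d))*(2*d) = (d + (455 + 13*d))*(2*d) = (455 + 14*d)*(2*d) = 2*d*(455 + 14*d))
Q(√(14 + 58)) + T(-185) = 296 + 14*(-185)*(65 + 2*(-185)) = 296 + 14*(-185)*(65 - 370) = 296 + 14*(-185)*(-305) = 296 + 789950 = 790246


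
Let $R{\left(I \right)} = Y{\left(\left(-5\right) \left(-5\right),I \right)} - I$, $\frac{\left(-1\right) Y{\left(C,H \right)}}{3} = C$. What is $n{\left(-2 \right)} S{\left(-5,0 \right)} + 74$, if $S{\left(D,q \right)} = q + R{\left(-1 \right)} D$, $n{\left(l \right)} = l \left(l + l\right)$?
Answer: $3034$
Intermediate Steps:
$Y{\left(C,H \right)} = - 3 C$
$n{\left(l \right)} = 2 l^{2}$ ($n{\left(l \right)} = l 2 l = 2 l^{2}$)
$R{\left(I \right)} = -75 - I$ ($R{\left(I \right)} = - 3 \left(\left(-5\right) \left(-5\right)\right) - I = \left(-3\right) 25 - I = -75 - I$)
$S{\left(D,q \right)} = q - 74 D$ ($S{\left(D,q \right)} = q + \left(-75 - -1\right) D = q + \left(-75 + 1\right) D = q - 74 D$)
$n{\left(-2 \right)} S{\left(-5,0 \right)} + 74 = 2 \left(-2\right)^{2} \left(0 - -370\right) + 74 = 2 \cdot 4 \left(0 + 370\right) + 74 = 8 \cdot 370 + 74 = 2960 + 74 = 3034$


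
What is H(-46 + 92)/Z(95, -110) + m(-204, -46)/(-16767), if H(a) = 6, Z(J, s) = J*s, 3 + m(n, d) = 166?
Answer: -901976/87607575 ≈ -0.010296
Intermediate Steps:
m(n, d) = 163 (m(n, d) = -3 + 166 = 163)
H(-46 + 92)/Z(95, -110) + m(-204, -46)/(-16767) = 6/((95*(-110))) + 163/(-16767) = 6/(-10450) + 163*(-1/16767) = 6*(-1/10450) - 163/16767 = -3/5225 - 163/16767 = -901976/87607575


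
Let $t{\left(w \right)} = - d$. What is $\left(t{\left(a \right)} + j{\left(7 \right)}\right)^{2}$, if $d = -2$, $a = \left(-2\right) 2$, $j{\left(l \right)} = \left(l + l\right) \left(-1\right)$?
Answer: $144$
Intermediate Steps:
$j{\left(l \right)} = - 2 l$ ($j{\left(l \right)} = 2 l \left(-1\right) = - 2 l$)
$a = -4$
$t{\left(w \right)} = 2$ ($t{\left(w \right)} = \left(-1\right) \left(-2\right) = 2$)
$\left(t{\left(a \right)} + j{\left(7 \right)}\right)^{2} = \left(2 - 14\right)^{2} = \left(-12\right)^{2} = 144$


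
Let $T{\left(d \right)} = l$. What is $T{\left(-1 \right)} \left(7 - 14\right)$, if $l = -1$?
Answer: $7$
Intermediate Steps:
$T{\left(d \right)} = -1$
$T{\left(-1 \right)} \left(7 - 14\right) = - (7 - 14) = \left(-1\right) \left(-7\right) = 7$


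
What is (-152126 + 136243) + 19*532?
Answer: -5775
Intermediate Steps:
(-152126 + 136243) + 19*532 = -15883 + 10108 = -5775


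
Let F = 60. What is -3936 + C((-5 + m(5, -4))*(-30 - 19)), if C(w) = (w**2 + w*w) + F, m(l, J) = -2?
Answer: 231422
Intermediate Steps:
C(w) = 60 + 2*w**2 (C(w) = (w**2 + w*w) + 60 = (w**2 + w**2) + 60 = 2*w**2 + 60 = 60 + 2*w**2)
-3936 + C((-5 + m(5, -4))*(-30 - 19)) = -3936 + (60 + 2*((-5 - 2)*(-30 - 19))**2) = -3936 + (60 + 2*(-7*(-49))**2) = -3936 + (60 + 2*343**2) = -3936 + (60 + 2*117649) = -3936 + (60 + 235298) = -3936 + 235358 = 231422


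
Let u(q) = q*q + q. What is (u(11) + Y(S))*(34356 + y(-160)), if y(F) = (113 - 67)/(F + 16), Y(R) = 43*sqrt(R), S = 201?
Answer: 27209699/6 + 106365187*sqrt(201)/72 ≈ 2.5479e+7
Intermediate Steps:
y(F) = 46/(16 + F)
u(q) = q + q**2 (u(q) = q**2 + q = q + q**2)
(u(11) + Y(S))*(34356 + y(-160)) = (11*(1 + 11) + 43*sqrt(201))*(34356 + 46/(16 - 160)) = (11*12 + 43*sqrt(201))*(34356 + 46/(-144)) = (132 + 43*sqrt(201))*(34356 + 46*(-1/144)) = (132 + 43*sqrt(201))*(34356 - 23/72) = (132 + 43*sqrt(201))*(2473609/72) = 27209699/6 + 106365187*sqrt(201)/72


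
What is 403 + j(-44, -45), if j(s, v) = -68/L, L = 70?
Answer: 14071/35 ≈ 402.03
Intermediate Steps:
j(s, v) = -34/35 (j(s, v) = -68/70 = -68*1/70 = -34/35)
403 + j(-44, -45) = 403 - 34/35 = 14071/35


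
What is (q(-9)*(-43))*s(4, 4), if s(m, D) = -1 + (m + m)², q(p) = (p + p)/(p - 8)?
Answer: -48762/17 ≈ -2868.4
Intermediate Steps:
q(p) = 2*p/(-8 + p) (q(p) = (2*p)/(-8 + p) = 2*p/(-8 + p))
s(m, D) = -1 + 4*m² (s(m, D) = -1 + (2*m)² = -1 + 4*m²)
(q(-9)*(-43))*s(4, 4) = ((2*(-9)/(-8 - 9))*(-43))*(-1 + 4*4²) = ((2*(-9)/(-17))*(-43))*(-1 + 4*16) = ((2*(-9)*(-1/17))*(-43))*(-1 + 64) = ((18/17)*(-43))*63 = -774/17*63 = -48762/17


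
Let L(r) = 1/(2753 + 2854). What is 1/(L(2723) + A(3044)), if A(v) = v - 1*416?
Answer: 5607/14735197 ≈ 0.00038052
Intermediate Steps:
A(v) = -416 + v (A(v) = v - 416 = -416 + v)
L(r) = 1/5607
1/(L(2723) + A(3044)) = 1/(1/5607 + (-416 + 3044)) = 1/(1/5607 + 2628) = 1/(14735197/5607) = 5607/14735197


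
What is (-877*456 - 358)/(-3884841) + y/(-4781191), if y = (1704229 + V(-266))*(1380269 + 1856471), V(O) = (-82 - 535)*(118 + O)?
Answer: -22577576399993773730/18574166825631 ≈ -1.2155e+6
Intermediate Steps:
V(O) = -72806 - 617*O (V(O) = -617*(118 + O) = -72806 - 617*O)
y = 5811712323300 (y = (1704229 + (-72806 - 617*(-266)))*(1380269 + 1856471) = (1704229 + (-72806 + 164122))*3236740 = (1704229 + 91316)*3236740 = 1795545*3236740 = 5811712323300)
(-877*456 - 358)/(-3884841) + y/(-4781191) = (-877*456 - 358)/(-3884841) + 5811712323300/(-4781191) = (-399912 - 358)*(-1/3884841) + 5811712323300*(-1/4781191) = -400270*(-1/3884841) - 5811712323300/4781191 = 400270/3884841 - 5811712323300/4781191 = -22577576399993773730/18574166825631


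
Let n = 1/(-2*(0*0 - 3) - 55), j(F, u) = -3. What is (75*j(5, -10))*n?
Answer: 225/49 ≈ 4.5918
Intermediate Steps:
n = -1/49 (n = 1/(-2*(0 - 3) - 55) = 1/(-2*(-3) - 55) = 1/(6 - 55) = 1/(-49) = -1/49 ≈ -0.020408)
(75*j(5, -10))*n = (75*(-3))*(-1/49) = -225*(-1/49) = 225/49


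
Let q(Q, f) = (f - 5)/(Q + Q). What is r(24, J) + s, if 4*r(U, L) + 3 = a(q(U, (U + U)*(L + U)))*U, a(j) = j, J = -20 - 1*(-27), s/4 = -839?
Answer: -25371/8 ≈ -3171.4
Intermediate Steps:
s = -3356 (s = 4*(-839) = -3356)
J = 7 (J = -20 + 27 = 7)
q(Q, f) = (-5 + f)/(2*Q) (q(Q, f) = (-5 + f)/((2*Q)) = (-5 + f)*(1/(2*Q)) = (-5 + f)/(2*Q))
r(U, L) = -11/8 + U*(L + U)/4 (r(U, L) = -¾ + (((-5 + (U + U)*(L + U))/(2*U))*U)/4 = -¾ + (((-5 + (2*U)*(L + U))/(2*U))*U)/4 = -¾ + (((-5 + 2*U*(L + U))/(2*U))*U)/4 = -¾ + (-5/2 + U*(L + U))/4 = -¾ + (-5/8 + U*(L + U)/4) = -11/8 + U*(L + U)/4)
r(24, J) + s = (-11/8 + (¼)*24*(7 + 24)) - 3356 = (-11/8 + (¼)*24*31) - 3356 = (-11/8 + 186) - 3356 = 1477/8 - 3356 = -25371/8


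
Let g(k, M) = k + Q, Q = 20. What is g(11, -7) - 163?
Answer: -132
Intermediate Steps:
g(k, M) = 20 + k (g(k, M) = k + 20 = 20 + k)
g(11, -7) - 163 = (20 + 11) - 163 = 31 - 163 = -132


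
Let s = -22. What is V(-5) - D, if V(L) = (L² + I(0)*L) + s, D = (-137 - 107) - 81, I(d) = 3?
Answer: 313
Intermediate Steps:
D = -325 (D = -244 - 81 = -325)
V(L) = -22 + L² + 3*L (V(L) = (L² + 3*L) - 22 = -22 + L² + 3*L)
V(-5) - D = (-22 + (-5)² + 3*(-5)) - 1*(-325) = (-22 + 25 - 15) + 325 = -12 + 325 = 313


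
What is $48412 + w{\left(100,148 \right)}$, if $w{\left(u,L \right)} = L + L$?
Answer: $48708$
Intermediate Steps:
$w{\left(u,L \right)} = 2 L$
$48412 + w{\left(100,148 \right)} = 48412 + 2 \cdot 148 = 48412 + 296 = 48708$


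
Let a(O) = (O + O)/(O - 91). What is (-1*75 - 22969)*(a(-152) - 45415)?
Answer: 254303006804/243 ≈ 1.0465e+9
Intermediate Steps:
a(O) = 2*O/(-91 + O) (a(O) = (2*O)/(-91 + O) = 2*O/(-91 + O))
(-1*75 - 22969)*(a(-152) - 45415) = (-1*75 - 22969)*(2*(-152)/(-91 - 152) - 45415) = (-75 - 22969)*(2*(-152)/(-243) - 45415) = -23044*(2*(-152)*(-1/243) - 45415) = -23044*(304/243 - 45415) = -23044*(-11035541/243) = 254303006804/243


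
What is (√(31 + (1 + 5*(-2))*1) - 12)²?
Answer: (12 - √22)² ≈ 53.430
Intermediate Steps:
(√(31 + (1 + 5*(-2))*1) - 12)² = (√(31 + (1 - 10)*1) - 12)² = (√(31 - 9*1) - 12)² = (√(31 - 9) - 12)² = (√22 - 12)² = (-12 + √22)²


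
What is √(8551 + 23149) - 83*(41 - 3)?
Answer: -3154 + 10*√317 ≈ -2976.0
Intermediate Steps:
√(8551 + 23149) - 83*(41 - 3) = √31700 - 83*38 = 10*√317 - 1*3154 = 10*√317 - 3154 = -3154 + 10*√317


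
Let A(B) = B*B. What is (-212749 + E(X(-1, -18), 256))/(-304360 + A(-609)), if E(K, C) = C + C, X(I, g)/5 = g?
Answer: -212237/66521 ≈ -3.1905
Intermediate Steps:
X(I, g) = 5*g
A(B) = B²
E(K, C) = 2*C
(-212749 + E(X(-1, -18), 256))/(-304360 + A(-609)) = (-212749 + 2*256)/(-304360 + (-609)²) = (-212749 + 512)/(-304360 + 370881) = -212237/66521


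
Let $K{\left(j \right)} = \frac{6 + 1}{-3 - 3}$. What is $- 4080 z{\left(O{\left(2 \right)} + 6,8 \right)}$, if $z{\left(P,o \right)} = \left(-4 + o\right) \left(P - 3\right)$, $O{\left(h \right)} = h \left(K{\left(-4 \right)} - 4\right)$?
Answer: $119680$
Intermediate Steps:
$K{\left(j \right)} = - \frac{7}{6}$ ($K{\left(j \right)} = \frac{7}{-6} = 7 \left(- \frac{1}{6}\right) = - \frac{7}{6}$)
$O{\left(h \right)} = - \frac{31 h}{6}$ ($O{\left(h \right)} = h \left(- \frac{7}{6} - 4\right) = h \left(- \frac{31}{6}\right) = - \frac{31 h}{6}$)
$z{\left(P,o \right)} = \left(-4 + o\right) \left(-3 + P\right)$
$- 4080 z{\left(O{\left(2 \right)} + 6,8 \right)} = - 4080 \left(12 - 4 \left(\left(- \frac{31}{6}\right) 2 + 6\right) - 24 + \left(\left(- \frac{31}{6}\right) 2 + 6\right) 8\right) = - 4080 \left(12 - 4 \left(- \frac{31}{3} + 6\right) - 24 + \left(- \frac{31}{3} + 6\right) 8\right) = - 4080 \left(12 - - \frac{52}{3} - 24 - \frac{104}{3}\right) = - 4080 \left(12 + \frac{52}{3} - 24 - \frac{104}{3}\right) = \left(-4080\right) \left(- \frac{88}{3}\right) = 119680$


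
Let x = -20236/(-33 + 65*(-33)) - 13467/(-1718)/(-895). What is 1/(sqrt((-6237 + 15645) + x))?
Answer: 33*sqrt(24246321546809378570)/15768837056737 ≈ 0.010305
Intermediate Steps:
x = 15542872417/1674457290 (x = -20236/(-33 - 2145) - 13467*(-1/1718)*(-1/895) = -20236/(-2178) + (13467/1718)*(-1/895) = -20236*(-1/2178) - 13467/1537610 = 10118/1089 - 13467/1537610 = 15542872417/1674457290 ≈ 9.2823)
1/(sqrt((-6237 + 15645) + x)) = 1/(sqrt((-6237 + 15645) + 15542872417/1674457290)) = 1/(sqrt(9408 + 15542872417/1674457290)) = 1/(sqrt(15768837056737/1674457290)) = 1/(sqrt(24246321546809378570)/50741130) = 33*sqrt(24246321546809378570)/15768837056737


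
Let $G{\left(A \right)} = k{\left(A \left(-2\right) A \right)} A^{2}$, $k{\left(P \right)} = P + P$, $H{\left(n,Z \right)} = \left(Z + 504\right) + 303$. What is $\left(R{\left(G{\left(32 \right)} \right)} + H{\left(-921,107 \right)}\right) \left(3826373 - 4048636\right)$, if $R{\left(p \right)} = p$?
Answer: $932035441570$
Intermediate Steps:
$H{\left(n,Z \right)} = 807 + Z$ ($H{\left(n,Z \right)} = \left(504 + Z\right) + 303 = 807 + Z$)
$k{\left(P \right)} = 2 P$
$G{\left(A \right)} = - 4 A^{4}$ ($G{\left(A \right)} = 2 A \left(-2\right) A A^{2} = 2 - 2 A A A^{2} = 2 \left(- 2 A^{2}\right) A^{2} = - 4 A^{2} A^{2} = - 4 A^{4}$)
$\left(R{\left(G{\left(32 \right)} \right)} + H{\left(-921,107 \right)}\right) \left(3826373 - 4048636\right) = \left(- 4 \cdot 32^{4} + \left(807 + 107\right)\right) \left(3826373 - 4048636\right) = \left(\left(-4\right) 1048576 + 914\right) \left(-222263\right) = \left(-4194304 + 914\right) \left(-222263\right) = \left(-4193390\right) \left(-222263\right) = 932035441570$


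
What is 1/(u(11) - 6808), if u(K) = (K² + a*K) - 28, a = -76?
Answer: -1/7551 ≈ -0.00013243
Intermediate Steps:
u(K) = -28 + K² - 76*K (u(K) = (K² - 76*K) - 28 = -28 + K² - 76*K)
1/(u(11) - 6808) = 1/((-28 + 11² - 76*11) - 6808) = 1/((-28 + 121 - 836) - 6808) = 1/(-743 - 6808) = 1/(-7551) = -1/7551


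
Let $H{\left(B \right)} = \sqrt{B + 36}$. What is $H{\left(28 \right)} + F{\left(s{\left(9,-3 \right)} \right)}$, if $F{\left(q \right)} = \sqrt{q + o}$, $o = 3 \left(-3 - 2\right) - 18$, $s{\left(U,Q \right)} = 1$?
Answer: $8 + 4 i \sqrt{2} \approx 8.0 + 5.6569 i$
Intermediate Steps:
$o = -33$ ($o = 3 \left(-5\right) - 18 = -15 - 18 = -33$)
$F{\left(q \right)} = \sqrt{-33 + q}$ ($F{\left(q \right)} = \sqrt{q - 33} = \sqrt{-33 + q}$)
$H{\left(B \right)} = \sqrt{36 + B}$
$H{\left(28 \right)} + F{\left(s{\left(9,-3 \right)} \right)} = \sqrt{36 + 28} + \sqrt{-33 + 1} = \sqrt{64} + \sqrt{-32} = 8 + 4 i \sqrt{2}$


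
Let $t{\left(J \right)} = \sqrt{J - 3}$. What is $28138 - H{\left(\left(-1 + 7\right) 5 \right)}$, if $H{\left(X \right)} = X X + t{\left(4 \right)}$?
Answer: $27237$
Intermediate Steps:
$t{\left(J \right)} = \sqrt{-3 + J}$
$H{\left(X \right)} = 1 + X^{2}$ ($H{\left(X \right)} = X X + \sqrt{-3 + 4} = X^{2} + \sqrt{1} = X^{2} + 1 = 1 + X^{2}$)
$28138 - H{\left(\left(-1 + 7\right) 5 \right)} = 28138 - \left(1 + \left(\left(-1 + 7\right) 5\right)^{2}\right) = 28138 - \left(1 + \left(6 \cdot 5\right)^{2}\right) = 28138 - \left(1 + 30^{2}\right) = 28138 - \left(1 + 900\right) = 28138 - 901 = 27237$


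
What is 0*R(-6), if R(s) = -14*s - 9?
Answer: 0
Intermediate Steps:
R(s) = -9 - 14*s
0*R(-6) = 0*(-9 - 14*(-6)) = 0*(-9 + 84) = 0*75 = 0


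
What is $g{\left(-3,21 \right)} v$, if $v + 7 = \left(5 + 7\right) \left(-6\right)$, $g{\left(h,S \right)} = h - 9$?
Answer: $948$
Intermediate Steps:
$g{\left(h,S \right)} = -9 + h$
$v = -79$ ($v = -7 + \left(5 + 7\right) \left(-6\right) = -7 + 12 \left(-6\right) = -7 - 72 = -79$)
$g{\left(-3,21 \right)} v = \left(-9 - 3\right) \left(-79\right) = \left(-12\right) \left(-79\right) = 948$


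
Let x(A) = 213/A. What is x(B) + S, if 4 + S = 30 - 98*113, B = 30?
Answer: -110409/10 ≈ -11041.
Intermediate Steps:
S = -11048 (S = -4 + (30 - 98*113) = -4 + (30 - 11074) = -4 - 11044 = -11048)
x(B) + S = 213/30 - 11048 = 213*(1/30) - 11048 = 71/10 - 11048 = -110409/10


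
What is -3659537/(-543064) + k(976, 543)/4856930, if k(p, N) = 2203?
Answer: 8887655705701/1318811916760 ≈ 6.7391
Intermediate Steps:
-3659537/(-543064) + k(976, 543)/4856930 = -3659537/(-543064) + 2203/4856930 = -3659537*(-1/543064) + 2203*(1/4856930) = 3659537/543064 + 2203/4856930 = 8887655705701/1318811916760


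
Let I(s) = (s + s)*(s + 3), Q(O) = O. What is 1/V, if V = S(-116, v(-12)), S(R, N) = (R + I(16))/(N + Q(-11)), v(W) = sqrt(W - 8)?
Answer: -11/492 + I*sqrt(5)/246 ≈ -0.022358 + 0.0090897*I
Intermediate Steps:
v(W) = sqrt(-8 + W)
I(s) = 2*s*(3 + s) (I(s) = (2*s)*(3 + s) = 2*s*(3 + s))
S(R, N) = (608 + R)/(-11 + N) (S(R, N) = (R + 2*16*(3 + 16))/(N - 11) = (R + 2*16*19)/(-11 + N) = (R + 608)/(-11 + N) = (608 + R)/(-11 + N))
V = 492/(-11 + 2*I*sqrt(5)) (V = (608 - 116)/(-11 + sqrt(-8 - 12)) = 492/(-11 + sqrt(-20)) = 492/(-11 + 2*I*sqrt(5)) ≈ -38.383 - 15.605*I)
1/V = 1/(-1804/47 - 328*I*sqrt(5)/47)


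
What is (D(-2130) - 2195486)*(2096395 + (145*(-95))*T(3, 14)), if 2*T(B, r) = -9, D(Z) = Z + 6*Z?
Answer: -4770880044470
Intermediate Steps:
D(Z) = 7*Z
T(B, r) = -9/2 (T(B, r) = (1/2)*(-9) = -9/2)
(D(-2130) - 2195486)*(2096395 + (145*(-95))*T(3, 14)) = (7*(-2130) - 2195486)*(2096395 + (145*(-95))*(-9/2)) = (-14910 - 2195486)*(2096395 - 13775*(-9/2)) = -2210396*(2096395 + 123975/2) = -2210396*4316765/2 = -4770880044470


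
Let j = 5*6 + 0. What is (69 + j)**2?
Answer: 9801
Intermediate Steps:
j = 30 (j = 30 + 0 = 30)
(69 + j)**2 = (69 + 30)**2 = 99**2 = 9801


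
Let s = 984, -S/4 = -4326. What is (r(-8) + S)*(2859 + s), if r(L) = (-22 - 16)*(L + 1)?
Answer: 67521510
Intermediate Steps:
S = 17304 (S = -4*(-4326) = 17304)
r(L) = -38 - 38*L (r(L) = -38*(1 + L) = -38 - 38*L)
(r(-8) + S)*(2859 + s) = ((-38 - 38*(-8)) + 17304)*(2859 + 984) = ((-38 + 304) + 17304)*3843 = (266 + 17304)*3843 = 17570*3843 = 67521510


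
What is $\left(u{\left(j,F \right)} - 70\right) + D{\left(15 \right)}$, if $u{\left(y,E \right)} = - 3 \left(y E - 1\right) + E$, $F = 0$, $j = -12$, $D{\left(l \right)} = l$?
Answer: $-52$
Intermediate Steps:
$u{\left(y,E \right)} = 3 + E - 3 E y$ ($u{\left(y,E \right)} = - 3 \left(E y - 1\right) + E = - 3 \left(-1 + E y\right) + E = \left(3 - 3 E y\right) + E = 3 + E - 3 E y$)
$\left(u{\left(j,F \right)} - 70\right) + D{\left(15 \right)} = \left(\left(3 + 0 - 0 \left(-12\right)\right) - 70\right) + 15 = \left(\left(3 + 0 + 0\right) - 70\right) + 15 = \left(3 - 70\right) + 15 = -67 + 15 = -52$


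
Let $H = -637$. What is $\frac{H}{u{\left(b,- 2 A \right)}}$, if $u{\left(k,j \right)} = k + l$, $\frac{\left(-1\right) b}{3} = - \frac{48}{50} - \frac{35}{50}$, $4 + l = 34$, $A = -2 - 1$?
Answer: $- \frac{31850}{1749} \approx -18.21$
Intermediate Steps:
$A = -3$ ($A = -2 - 1 = -3$)
$l = 30$ ($l = -4 + 34 = 30$)
$b = \frac{249}{50}$ ($b = - 3 \left(- \frac{48}{50} - \frac{35}{50}\right) = - 3 \left(\left(-48\right) \frac{1}{50} - \frac{7}{10}\right) = - 3 \left(- \frac{24}{25} - \frac{7}{10}\right) = \left(-3\right) \left(- \frac{83}{50}\right) = \frac{249}{50} \approx 4.98$)
$u{\left(k,j \right)} = 30 + k$ ($u{\left(k,j \right)} = k + 30 = 30 + k$)
$\frac{H}{u{\left(b,- 2 A \right)}} = - \frac{637}{30 + \frac{249}{50}} = - \frac{637}{\frac{1749}{50}} = \left(-637\right) \frac{50}{1749} = - \frac{31850}{1749}$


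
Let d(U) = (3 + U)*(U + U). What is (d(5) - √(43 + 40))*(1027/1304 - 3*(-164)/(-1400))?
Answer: 199058/5705 - 99529*√83/228200 ≈ 30.918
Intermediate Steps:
d(U) = 2*U*(3 + U) (d(U) = (3 + U)*(2*U) = 2*U*(3 + U))
(d(5) - √(43 + 40))*(1027/1304 - 3*(-164)/(-1400)) = (2*5*(3 + 5) - √(43 + 40))*(1027/1304 - 3*(-164)/(-1400)) = (2*5*8 - √83)*(1027*(1/1304) + 492*(-1/1400)) = (80 - √83)*(1027/1304 - 123/350) = (80 - √83)*(99529/228200) = 199058/5705 - 99529*√83/228200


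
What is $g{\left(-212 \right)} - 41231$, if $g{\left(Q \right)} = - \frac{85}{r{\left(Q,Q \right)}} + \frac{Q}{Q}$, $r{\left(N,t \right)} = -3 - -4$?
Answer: $-41315$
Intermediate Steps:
$r{\left(N,t \right)} = 1$ ($r{\left(N,t \right)} = -3 + 4 = 1$)
$g{\left(Q \right)} = -84$ ($g{\left(Q \right)} = - \frac{85}{1} + \frac{Q}{Q} = \left(-85\right) 1 + 1 = -85 + 1 = -84$)
$g{\left(-212 \right)} - 41231 = -84 - 41231 = -41315$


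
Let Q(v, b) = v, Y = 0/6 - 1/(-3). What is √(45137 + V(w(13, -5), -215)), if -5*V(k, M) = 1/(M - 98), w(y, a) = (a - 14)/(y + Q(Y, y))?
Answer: √110550670390/1565 ≈ 212.45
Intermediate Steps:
Y = ⅓ (Y = 0*(⅙) - 1*(-⅓) = 0 + ⅓ = ⅓ ≈ 0.33333)
w(y, a) = (-14 + a)/(⅓ + y) (w(y, a) = (a - 14)/(y + ⅓) = (-14 + a)/(⅓ + y))
V(k, M) = -1/(5*(-98 + M)) (V(k, M) = -1/(5*(M - 98)) = -1/(5*(-98 + M)))
√(45137 + V(w(13, -5), -215)) = √(45137 - 1/(-490 + 5*(-215))) = √(45137 - 1/(-490 - 1075)) = √(45137 - 1/(-1565)) = √(45137 - 1*(-1/1565)) = √(45137 + 1/1565) = √(70639406/1565) = √110550670390/1565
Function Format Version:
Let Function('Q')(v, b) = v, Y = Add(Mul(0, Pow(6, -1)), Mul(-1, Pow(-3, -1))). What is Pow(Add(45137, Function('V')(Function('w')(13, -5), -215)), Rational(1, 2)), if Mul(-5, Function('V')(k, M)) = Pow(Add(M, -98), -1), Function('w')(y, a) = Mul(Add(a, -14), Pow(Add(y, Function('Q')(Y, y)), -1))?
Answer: Mul(Rational(1, 1565), Pow(110550670390, Rational(1, 2))) ≈ 212.45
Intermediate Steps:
Y = Rational(1, 3) (Y = Add(Mul(0, Rational(1, 6)), Mul(-1, Rational(-1, 3))) = Add(0, Rational(1, 3)) = Rational(1, 3) ≈ 0.33333)
Function('w')(y, a) = Mul(Pow(Add(Rational(1, 3), y), -1), Add(-14, a)) (Function('w')(y, a) = Mul(Add(a, -14), Pow(Add(y, Rational(1, 3)), -1)) = Mul(Add(-14, a), Pow(Add(Rational(1, 3), y), -1)) = Mul(Pow(Add(Rational(1, 3), y), -1), Add(-14, a)))
Function('V')(k, M) = Mul(Rational(-1, 5), Pow(Add(-98, M), -1)) (Function('V')(k, M) = Mul(Rational(-1, 5), Pow(Add(M, -98), -1)) = Mul(Rational(-1, 5), Pow(Add(-98, M), -1)))
Pow(Add(45137, Function('V')(Function('w')(13, -5), -215)), Rational(1, 2)) = Pow(Add(45137, Mul(-1, Pow(Add(-490, Mul(5, -215)), -1))), Rational(1, 2)) = Pow(Add(45137, Mul(-1, Pow(Add(-490, -1075), -1))), Rational(1, 2)) = Pow(Add(45137, Mul(-1, Pow(-1565, -1))), Rational(1, 2)) = Pow(Add(45137, Mul(-1, Rational(-1, 1565))), Rational(1, 2)) = Pow(Add(45137, Rational(1, 1565)), Rational(1, 2)) = Pow(Rational(70639406, 1565), Rational(1, 2)) = Mul(Rational(1, 1565), Pow(110550670390, Rational(1, 2)))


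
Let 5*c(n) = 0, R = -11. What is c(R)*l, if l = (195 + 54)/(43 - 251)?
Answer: 0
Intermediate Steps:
c(n) = 0 (c(n) = (⅕)*0 = 0)
l = -249/208 (l = 249/(-208) = 249*(-1/208) = -249/208 ≈ -1.1971)
c(R)*l = 0*(-249/208) = 0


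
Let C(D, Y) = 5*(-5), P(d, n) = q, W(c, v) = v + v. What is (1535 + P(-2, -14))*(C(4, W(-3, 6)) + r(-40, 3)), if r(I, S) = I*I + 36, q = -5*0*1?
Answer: 2472885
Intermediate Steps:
W(c, v) = 2*v
q = 0 (q = 0*1 = 0)
P(d, n) = 0
C(D, Y) = -25
r(I, S) = 36 + I² (r(I, S) = I² + 36 = 36 + I²)
(1535 + P(-2, -14))*(C(4, W(-3, 6)) + r(-40, 3)) = (1535 + 0)*(-25 + (36 + (-40)²)) = 1535*(-25 + (36 + 1600)) = 1535*(-25 + 1636) = 1535*1611 = 2472885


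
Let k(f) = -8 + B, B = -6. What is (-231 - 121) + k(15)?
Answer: -366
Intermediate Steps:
k(f) = -14 (k(f) = -8 - 6 = -14)
(-231 - 121) + k(15) = (-231 - 121) - 14 = -352 - 14 = -366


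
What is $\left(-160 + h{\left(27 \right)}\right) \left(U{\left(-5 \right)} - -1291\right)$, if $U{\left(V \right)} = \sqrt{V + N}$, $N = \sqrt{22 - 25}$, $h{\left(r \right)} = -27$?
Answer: $-241417 - 187 \sqrt{-5 + i \sqrt{3}} \approx -2.4149 \cdot 10^{5} - 424.2 i$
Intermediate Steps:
$N = i \sqrt{3}$ ($N = \sqrt{-3} = i \sqrt{3} \approx 1.732 i$)
$U{\left(V \right)} = \sqrt{V + i \sqrt{3}}$
$\left(-160 + h{\left(27 \right)}\right) \left(U{\left(-5 \right)} - -1291\right) = \left(-160 - 27\right) \left(\sqrt{-5 + i \sqrt{3}} - -1291\right) = - 187 \left(\sqrt{-5 + i \sqrt{3}} + 1291\right) = - 187 \left(1291 + \sqrt{-5 + i \sqrt{3}}\right) = -241417 - 187 \sqrt{-5 + i \sqrt{3}}$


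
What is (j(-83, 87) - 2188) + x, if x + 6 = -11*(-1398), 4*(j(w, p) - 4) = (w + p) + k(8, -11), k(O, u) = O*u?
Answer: 13167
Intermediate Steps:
j(w, p) = -18 + p/4 + w/4 (j(w, p) = 4 + ((w + p) + 8*(-11))/4 = 4 + ((p + w) - 88)/4 = 4 + (-88 + p + w)/4 = 4 + (-22 + p/4 + w/4) = -18 + p/4 + w/4)
x = 15372 (x = -6 - 11*(-1398) = -6 + 15378 = 15372)
(j(-83, 87) - 2188) + x = ((-18 + (¼)*87 + (¼)*(-83)) - 2188) + 15372 = ((-18 + 87/4 - 83/4) - 2188) + 15372 = (-17 - 2188) + 15372 = -2205 + 15372 = 13167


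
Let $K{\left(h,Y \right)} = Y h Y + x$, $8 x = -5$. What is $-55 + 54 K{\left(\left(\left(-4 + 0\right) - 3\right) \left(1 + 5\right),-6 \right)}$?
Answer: $- \frac{326947}{4} \approx -81737.0$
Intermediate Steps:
$x = - \frac{5}{8}$ ($x = \frac{1}{8} \left(-5\right) = - \frac{5}{8} \approx -0.625$)
$K{\left(h,Y \right)} = - \frac{5}{8} + h Y^{2}$ ($K{\left(h,Y \right)} = Y h Y - \frac{5}{8} = h Y^{2} - \frac{5}{8} = - \frac{5}{8} + h Y^{2}$)
$-55 + 54 K{\left(\left(\left(-4 + 0\right) - 3\right) \left(1 + 5\right),-6 \right)} = -55 + 54 \left(- \frac{5}{8} + \left(\left(-4 + 0\right) - 3\right) \left(1 + 5\right) \left(-6\right)^{2}\right) = -55 + 54 \left(- \frac{5}{8} + \left(-4 - 3\right) 6 \cdot 36\right) = -55 + 54 \left(- \frac{5}{8} + \left(-7\right) 6 \cdot 36\right) = -55 + 54 \left(- \frac{5}{8} - 1512\right) = -55 + 54 \left(- \frac{12101}{8}\right) = -55 - \frac{326727}{4} = - \frac{326947}{4}$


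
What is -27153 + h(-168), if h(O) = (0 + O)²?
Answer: 1071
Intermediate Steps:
h(O) = O²
-27153 + h(-168) = -27153 + (-168)² = -27153 + 28224 = 1071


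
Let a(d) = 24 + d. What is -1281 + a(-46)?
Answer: -1303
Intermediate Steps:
-1281 + a(-46) = -1281 + (24 - 46) = -1281 - 22 = -1303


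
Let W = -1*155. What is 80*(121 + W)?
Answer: -2720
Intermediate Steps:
W = -155
80*(121 + W) = 80*(121 - 155) = 80*(-34) = -2720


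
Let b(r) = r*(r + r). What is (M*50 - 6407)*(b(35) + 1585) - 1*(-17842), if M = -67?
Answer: -39351653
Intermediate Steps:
b(r) = 2*r**2 (b(r) = r*(2*r) = 2*r**2)
(M*50 - 6407)*(b(35) + 1585) - 1*(-17842) = (-67*50 - 6407)*(2*35**2 + 1585) - 1*(-17842) = (-3350 - 6407)*(2*1225 + 1585) + 17842 = -9757*(2450 + 1585) + 17842 = -9757*4035 + 17842 = -39369495 + 17842 = -39351653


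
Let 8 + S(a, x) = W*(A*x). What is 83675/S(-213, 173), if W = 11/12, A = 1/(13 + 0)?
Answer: 2610660/131 ≈ 19929.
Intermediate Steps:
A = 1/13 ≈ 0.076923
W = 11/12 (W = 11*(1/12) = 11/12 ≈ 0.91667)
S(a, x) = -8 + 11*x/156 (S(a, x) = -8 + 11*(x/13)/12 = -8 + 11*x/156)
83675/S(-213, 173) = 83675/(-8 + (11/156)*173) = 83675/(-8 + 1903/156) = 83675/(655/156) = 83675*(156/655) = 2610660/131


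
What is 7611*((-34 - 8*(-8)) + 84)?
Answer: 867654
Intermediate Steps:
7611*((-34 - 8*(-8)) + 84) = 7611*((-34 + 64) + 84) = 7611*(30 + 84) = 7611*114 = 867654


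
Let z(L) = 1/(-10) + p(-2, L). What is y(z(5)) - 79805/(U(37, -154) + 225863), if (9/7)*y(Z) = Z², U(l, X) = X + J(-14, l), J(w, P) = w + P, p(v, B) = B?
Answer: 155085551/8464950 ≈ 18.321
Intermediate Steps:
z(L) = -⅒ + L (z(L) = 1/(-10) + L = -⅒ + L)
J(w, P) = P + w
U(l, X) = -14 + X + l (U(l, X) = X + (l - 14) = X + (-14 + l) = -14 + X + l)
y(Z) = 7*Z²/9
y(z(5)) - 79805/(U(37, -154) + 225863) = 7*(-⅒ + 5)²/9 - 79805/((-14 - 154 + 37) + 225863) = 7*(49/10)²/9 - 79805/(-131 + 225863) = (7/9)*(2401/100) - 79805/225732 = 16807/900 - 79805/225732 = 155085551/8464950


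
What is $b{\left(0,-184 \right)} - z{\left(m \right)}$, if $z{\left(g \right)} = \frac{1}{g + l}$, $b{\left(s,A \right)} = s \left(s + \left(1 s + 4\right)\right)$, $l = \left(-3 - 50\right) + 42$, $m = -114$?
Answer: $\frac{1}{125} \approx 0.008$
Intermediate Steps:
$l = -11$ ($l = -53 + 42 = -11$)
$b{\left(s,A \right)} = s \left(4 + 2 s\right)$ ($b{\left(s,A \right)} = s \left(s + \left(s + 4\right)\right) = s \left(s + \left(4 + s\right)\right) = s \left(4 + 2 s\right)$)
$z{\left(g \right)} = \frac{1}{-11 + g}$ ($z{\left(g \right)} = \frac{1}{g - 11} = \frac{1}{-11 + g}$)
$b{\left(0,-184 \right)} - z{\left(m \right)} = 2 \cdot 0 \left(2 + 0\right) - \frac{1}{-11 - 114} = 2 \cdot 0 \cdot 2 - \frac{1}{-125} = 0 - - \frac{1}{125} = 0 + \frac{1}{125} = \frac{1}{125}$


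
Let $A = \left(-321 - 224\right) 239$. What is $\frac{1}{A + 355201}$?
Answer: $\frac{1}{224946} \approx 4.4455 \cdot 10^{-6}$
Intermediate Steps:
$A = -130255$ ($A = \left(-545\right) 239 = -130255$)
$\frac{1}{A + 355201} = \frac{1}{-130255 + 355201} = \frac{1}{224946}$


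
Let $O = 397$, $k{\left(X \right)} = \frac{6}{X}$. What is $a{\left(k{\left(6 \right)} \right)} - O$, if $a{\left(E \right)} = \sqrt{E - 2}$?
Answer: $-397 + i \approx -397.0 + 1.0 i$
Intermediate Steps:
$a{\left(E \right)} = \sqrt{-2 + E}$
$a{\left(k{\left(6 \right)} \right)} - O = \sqrt{-2 + \frac{6}{6}} - 397 = \sqrt{-2 + 6 \cdot \frac{1}{6}} - 397 = \sqrt{-2 + 1} - 397 = \sqrt{-1} - 397 = i - 397 = -397 + i$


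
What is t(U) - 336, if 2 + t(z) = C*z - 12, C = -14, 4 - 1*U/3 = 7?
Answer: -224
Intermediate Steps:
U = -9 (U = 12 - 3*7 = 12 - 21 = -9)
t(z) = -14 - 14*z (t(z) = -2 + (-14*z - 12) = -2 + (-12 - 14*z) = -14 - 14*z)
t(U) - 336 = (-14 - 14*(-9)) - 336 = (-14 + 126) - 336 = 112 - 336 = -224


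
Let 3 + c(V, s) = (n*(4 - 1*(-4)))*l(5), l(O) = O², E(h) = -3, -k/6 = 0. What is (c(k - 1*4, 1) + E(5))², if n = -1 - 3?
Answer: 649636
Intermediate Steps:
k = 0 (k = -6*0 = 0)
n = -4
c(V, s) = -803 (c(V, s) = -3 - 4*(4 - 1*(-4))*5² = -3 - 4*(4 + 4)*25 = -3 - 4*8*25 = -3 - 32*25 = -3 - 800 = -803)
(c(k - 1*4, 1) + E(5))² = (-803 - 3)² = (-806)² = 649636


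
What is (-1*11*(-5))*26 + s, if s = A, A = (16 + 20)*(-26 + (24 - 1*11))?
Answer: 962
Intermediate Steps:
A = -468 (A = 36*(-26 + (24 - 11)) = 36*(-26 + 13) = 36*(-13) = -468)
s = -468
(-1*11*(-5))*26 + s = (-1*11*(-5))*26 - 468 = -11*(-5)*26 - 468 = 55*26 - 468 = 1430 - 468 = 962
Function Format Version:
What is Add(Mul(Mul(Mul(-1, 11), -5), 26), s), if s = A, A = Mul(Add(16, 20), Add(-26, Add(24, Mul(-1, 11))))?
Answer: 962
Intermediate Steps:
A = -468 (A = Mul(36, Add(-26, Add(24, -11))) = Mul(36, Add(-26, 13)) = Mul(36, -13) = -468)
s = -468
Add(Mul(Mul(Mul(-1, 11), -5), 26), s) = Add(Mul(Mul(Mul(-1, 11), -5), 26), -468) = Add(Mul(Mul(-11, -5), 26), -468) = Add(Mul(55, 26), -468) = Add(1430, -468) = 962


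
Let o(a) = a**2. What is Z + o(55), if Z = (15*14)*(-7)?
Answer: 1555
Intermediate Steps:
Z = -1470 (Z = 210*(-7) = -1470)
Z + o(55) = -1470 + 55**2 = -1470 + 3025 = 1555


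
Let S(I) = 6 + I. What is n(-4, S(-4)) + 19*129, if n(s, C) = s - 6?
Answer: 2441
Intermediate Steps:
n(s, C) = -6 + s
n(-4, S(-4)) + 19*129 = (-6 - 4) + 19*129 = -10 + 2451 = 2441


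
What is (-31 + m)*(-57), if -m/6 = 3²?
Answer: 4845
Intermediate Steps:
m = -54 (m = -6*3² = -6*9 = -54)
(-31 + m)*(-57) = (-31 - 54)*(-57) = -85*(-57) = 4845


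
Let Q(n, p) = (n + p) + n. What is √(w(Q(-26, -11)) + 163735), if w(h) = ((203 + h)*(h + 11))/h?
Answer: 7*√30095/3 ≈ 404.78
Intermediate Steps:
Q(n, p) = p + 2*n
w(h) = (11 + h)*(203 + h)/h (w(h) = ((203 + h)*(11 + h))/h = ((11 + h)*(203 + h))/h = (11 + h)*(203 + h)/h)
√(w(Q(-26, -11)) + 163735) = √((214 + (-11 + 2*(-26)) + 2233/(-11 + 2*(-26))) + 163735) = √((214 + (-11 - 52) + 2233/(-11 - 52)) + 163735) = √((214 - 63 + 2233/(-63)) + 163735) = √((214 - 63 + 2233*(-1/63)) + 163735) = √((214 - 63 - 319/9) + 163735) = √(1040/9 + 163735) = √(1474655/9) = 7*√30095/3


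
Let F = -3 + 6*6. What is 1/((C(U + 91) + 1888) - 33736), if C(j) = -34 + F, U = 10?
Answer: -1/31849 ≈ -3.1398e-5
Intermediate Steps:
F = 33 (F = -3 + 36 = 33)
C(j) = -1 (C(j) = -34 + 33 = -1)
1/((C(U + 91) + 1888) - 33736) = 1/((-1 + 1888) - 33736) = 1/(1887 - 33736) = 1/(-31849) = -1/31849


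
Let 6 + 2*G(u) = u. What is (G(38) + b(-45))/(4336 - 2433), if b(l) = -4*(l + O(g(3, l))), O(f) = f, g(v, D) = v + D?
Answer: 364/1903 ≈ 0.19128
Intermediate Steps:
g(v, D) = D + v
G(u) = -3 + u/2
b(l) = -12 - 8*l (b(l) = -4*(l + (l + 3)) = -4*(l + (3 + l)) = -4*(3 + 2*l) = -12 - 8*l)
(G(38) + b(-45))/(4336 - 2433) = ((-3 + (½)*38) + (-12 - 8*(-45)))/(4336 - 2433) = ((-3 + 19) + (-12 + 360))/1903 = (16 + 348)*(1/1903) = 364*(1/1903) = 364/1903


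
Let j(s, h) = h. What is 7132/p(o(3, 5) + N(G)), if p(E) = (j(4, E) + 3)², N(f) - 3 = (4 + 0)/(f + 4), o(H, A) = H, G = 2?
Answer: 64188/841 ≈ 76.323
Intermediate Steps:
N(f) = 3 + 4/(4 + f) (N(f) = 3 + (4 + 0)/(f + 4) = 3 + 4/(4 + f))
p(E) = (3 + E)² (p(E) = (E + 3)² = (3 + E)²)
7132/p(o(3, 5) + N(G)) = 7132/((3 + (3 + (16 + 3*2)/(4 + 2)))²) = 7132/((3 + (3 + (16 + 6)/6))²) = 7132/((3 + (3 + (⅙)*22))²) = 7132/((3 + (3 + 11/3))²) = 7132/((3 + 20/3)²) = 7132/((29/3)²) = 7132/(841/9) = 7132*(9/841) = 64188/841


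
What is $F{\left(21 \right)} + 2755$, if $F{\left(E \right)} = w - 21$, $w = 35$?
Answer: $2769$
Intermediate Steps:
$F{\left(E \right)} = 14$ ($F{\left(E \right)} = 35 - 21 = 14$)
$F{\left(21 \right)} + 2755 = 14 + 2755 = 2769$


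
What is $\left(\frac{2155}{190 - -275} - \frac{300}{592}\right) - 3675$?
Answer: $- \frac{50525887}{13764} \approx -3670.9$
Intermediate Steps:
$\left(\frac{2155}{190 - -275} - \frac{300}{592}\right) - 3675 = \left(\frac{2155}{190 + 275} - \frac{75}{148}\right) - 3675 = \left(\frac{2155}{465} - \frac{75}{148}\right) - 3675 = \left(2155 \cdot \frac{1}{465} - \frac{75}{148}\right) - 3675 = \left(\frac{431}{93} - \frac{75}{148}\right) - 3675 = \frac{56813}{13764} - 3675 = - \frac{50525887}{13764}$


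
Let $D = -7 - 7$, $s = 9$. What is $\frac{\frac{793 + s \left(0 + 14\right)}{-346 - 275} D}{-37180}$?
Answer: $- \frac{6433}{11544390} \approx -0.00055724$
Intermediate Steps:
$D = -14$ ($D = -7 - 7 = -14$)
$\frac{\frac{793 + s \left(0 + 14\right)}{-346 - 275} D}{-37180} = \frac{\frac{793 + 9 \left(0 + 14\right)}{-346 - 275} \left(-14\right)}{-37180} = \frac{793 + 9 \cdot 14}{-621} \left(-14\right) \left(- \frac{1}{37180}\right) = \left(793 + 126\right) \left(- \frac{1}{621}\right) \left(-14\right) \left(- \frac{1}{37180}\right) = 919 \left(- \frac{1}{621}\right) \left(-14\right) \left(- \frac{1}{37180}\right) = \left(- \frac{919}{621}\right) \left(-14\right) \left(- \frac{1}{37180}\right) = \frac{12866}{621} \left(- \frac{1}{37180}\right) = - \frac{6433}{11544390}$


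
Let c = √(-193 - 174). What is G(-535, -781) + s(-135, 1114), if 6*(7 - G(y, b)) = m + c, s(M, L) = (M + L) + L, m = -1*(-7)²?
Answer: 12649/6 - I*√367/6 ≈ 2108.2 - 3.1929*I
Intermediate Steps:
c = I*√367 (c = √(-367) = I*√367 ≈ 19.157*I)
m = -49 (m = -1*49 = -49)
s(M, L) = M + 2*L (s(M, L) = (L + M) + L = M + 2*L)
G(y, b) = 91/6 - I*√367/6 (G(y, b) = 7 - (-49 + I*√367)/6 = 7 + (49/6 - I*√367/6) = 91/6 - I*√367/6)
G(-535, -781) + s(-135, 1114) = (91/6 - I*√367/6) + (-135 + 2*1114) = (91/6 - I*√367/6) + (-135 + 2228) = (91/6 - I*√367/6) + 2093 = 12649/6 - I*√367/6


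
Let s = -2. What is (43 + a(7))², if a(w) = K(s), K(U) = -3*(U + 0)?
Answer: 2401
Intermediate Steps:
K(U) = -3*U
a(w) = 6 (a(w) = -3*(-2) = 6)
(43 + a(7))² = (43 + 6)² = 49² = 2401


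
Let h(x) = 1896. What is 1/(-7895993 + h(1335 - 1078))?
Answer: -1/7894097 ≈ -1.2668e-7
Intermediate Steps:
1/(-7895993 + h(1335 - 1078)) = 1/(-7895993 + 1896) = 1/(-7894097) = -1/7894097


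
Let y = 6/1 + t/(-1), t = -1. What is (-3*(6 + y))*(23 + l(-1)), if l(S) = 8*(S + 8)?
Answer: -3081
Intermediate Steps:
y = 7 (y = 6/1 - 1/(-1) = 6*1 - 1*(-1) = 6 + 1 = 7)
l(S) = 64 + 8*S (l(S) = 8*(8 + S) = 64 + 8*S)
(-3*(6 + y))*(23 + l(-1)) = (-3*(6 + 7))*(23 + (64 + 8*(-1))) = (-3*13)*(23 + (64 - 8)) = -39*(23 + 56) = -39*79 = -3081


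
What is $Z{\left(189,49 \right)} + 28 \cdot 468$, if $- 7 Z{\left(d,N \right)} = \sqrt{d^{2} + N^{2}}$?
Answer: $13104 - \sqrt{778} \approx 13076.0$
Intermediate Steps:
$Z{\left(d,N \right)} = - \frac{\sqrt{N^{2} + d^{2}}}{7}$ ($Z{\left(d,N \right)} = - \frac{\sqrt{d^{2} + N^{2}}}{7} = - \frac{\sqrt{N^{2} + d^{2}}}{7}$)
$Z{\left(189,49 \right)} + 28 \cdot 468 = - \frac{\sqrt{49^{2} + 189^{2}}}{7} + 28 \cdot 468 = - \frac{\sqrt{2401 + 35721}}{7} + 13104 = - \frac{\sqrt{38122}}{7} + 13104 = - \frac{7 \sqrt{778}}{7} + 13104 = - \sqrt{778} + 13104 = 13104 - \sqrt{778}$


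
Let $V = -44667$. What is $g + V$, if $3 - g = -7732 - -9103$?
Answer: $-46035$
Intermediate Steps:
$g = -1368$ ($g = 3 - \left(-7732 - -9103\right) = 3 - \left(-7732 + 9103\right) = 3 - 1371 = -1368$)
$g + V = -1368 - 44667 = -46035$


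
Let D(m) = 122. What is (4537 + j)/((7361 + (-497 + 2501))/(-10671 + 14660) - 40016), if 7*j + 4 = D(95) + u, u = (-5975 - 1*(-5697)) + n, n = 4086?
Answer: -142347465/1117301213 ≈ -0.12740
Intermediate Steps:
u = 3808 (u = (-5975 - 1*(-5697)) + 4086 = (-5975 + 5697) + 4086 = -278 + 4086 = 3808)
j = 3926/7 (j = -4/7 + (122 + 3808)/7 = -4/7 + (1/7)*3930 = -4/7 + 3930/7 = 3926/7 ≈ 560.86)
(4537 + j)/((7361 + (-497 + 2501))/(-10671 + 14660) - 40016) = (4537 + 3926/7)/((7361 + (-497 + 2501))/(-10671 + 14660) - 40016) = 35685/(7*((7361 + 2004)/3989 - 40016)) = 35685/(7*(9365*(1/3989) - 40016)) = 35685/(7*(9365/3989 - 40016)) = 35685/(7*(-159614459/3989)) = (35685/7)*(-3989/159614459) = -142347465/1117301213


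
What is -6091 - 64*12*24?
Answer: -24523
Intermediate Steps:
-6091 - 64*12*24 = -6091 - 64*288 = -6091 - 1*18432 = -6091 - 18432 = -24523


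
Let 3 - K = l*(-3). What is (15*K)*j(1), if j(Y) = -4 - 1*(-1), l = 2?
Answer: -405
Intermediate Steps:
j(Y) = -3 (j(Y) = -4 + 1 = -3)
K = 9 (K = 3 - 2*(-3) = 3 - 1*(-6) = 3 + 6 = 9)
(15*K)*j(1) = (15*9)*(-3) = 135*(-3) = -405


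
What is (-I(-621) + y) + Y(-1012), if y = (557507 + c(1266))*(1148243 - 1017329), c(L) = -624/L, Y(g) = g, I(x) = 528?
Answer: 15399920524982/211 ≈ 7.2985e+10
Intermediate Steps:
y = 15399920849922/211 (y = (557507 - 624/1266)*(1148243 - 1017329) = (557507 - 624*1/1266)*130914 = (557507 - 104/211)*130914 = (117633873/211)*130914 = 15399920849922/211 ≈ 7.2985e+10)
(-I(-621) + y) + Y(-1012) = (-1*528 + 15399920849922/211) - 1012 = (-528 + 15399920849922/211) - 1012 = 15399920738514/211 - 1012 = 15399920524982/211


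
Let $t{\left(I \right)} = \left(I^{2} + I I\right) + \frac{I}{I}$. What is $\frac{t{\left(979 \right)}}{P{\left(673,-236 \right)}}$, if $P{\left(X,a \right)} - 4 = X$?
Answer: $\frac{1916883}{677} \approx 2831.4$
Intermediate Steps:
$P{\left(X,a \right)} = 4 + X$
$t{\left(I \right)} = 1 + 2 I^{2}$ ($t{\left(I \right)} = \left(I^{2} + I^{2}\right) + 1 = 2 I^{2} + 1 = 1 + 2 I^{2}$)
$\frac{t{\left(979 \right)}}{P{\left(673,-236 \right)}} = \frac{1 + 2 \cdot 979^{2}}{4 + 673} = \frac{1 + 2 \cdot 958441}{677} = \left(1 + 1916882\right) \frac{1}{677} = 1916883 \cdot \frac{1}{677} = \frac{1916883}{677}$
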